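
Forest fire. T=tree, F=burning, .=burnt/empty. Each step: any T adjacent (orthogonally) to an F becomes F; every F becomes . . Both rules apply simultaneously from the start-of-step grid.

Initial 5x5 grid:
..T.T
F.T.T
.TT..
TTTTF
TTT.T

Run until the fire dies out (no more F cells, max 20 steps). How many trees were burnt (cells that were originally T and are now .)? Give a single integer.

Answer: 12

Derivation:
Step 1: +2 fires, +2 burnt (F count now 2)
Step 2: +1 fires, +2 burnt (F count now 1)
Step 3: +3 fires, +1 burnt (F count now 3)
Step 4: +4 fires, +3 burnt (F count now 4)
Step 5: +2 fires, +4 burnt (F count now 2)
Step 6: +0 fires, +2 burnt (F count now 0)
Fire out after step 6
Initially T: 14, now '.': 23
Total burnt (originally-T cells now '.'): 12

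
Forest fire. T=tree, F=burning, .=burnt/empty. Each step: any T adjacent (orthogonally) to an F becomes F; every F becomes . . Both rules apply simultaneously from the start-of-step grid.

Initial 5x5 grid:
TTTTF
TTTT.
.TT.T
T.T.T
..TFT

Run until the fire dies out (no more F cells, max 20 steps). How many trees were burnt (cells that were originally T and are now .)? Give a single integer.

Answer: 15

Derivation:
Step 1: +3 fires, +2 burnt (F count now 3)
Step 2: +4 fires, +3 burnt (F count now 4)
Step 3: +4 fires, +4 burnt (F count now 4)
Step 4: +3 fires, +4 burnt (F count now 3)
Step 5: +1 fires, +3 burnt (F count now 1)
Step 6: +0 fires, +1 burnt (F count now 0)
Fire out after step 6
Initially T: 16, now '.': 24
Total burnt (originally-T cells now '.'): 15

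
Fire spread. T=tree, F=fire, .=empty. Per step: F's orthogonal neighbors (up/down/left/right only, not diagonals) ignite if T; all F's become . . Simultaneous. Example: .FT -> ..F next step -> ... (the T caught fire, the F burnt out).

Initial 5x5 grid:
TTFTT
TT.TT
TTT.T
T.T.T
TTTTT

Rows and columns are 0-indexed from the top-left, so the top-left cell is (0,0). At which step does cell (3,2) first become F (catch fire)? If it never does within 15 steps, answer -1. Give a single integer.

Step 1: cell (3,2)='T' (+2 fires, +1 burnt)
Step 2: cell (3,2)='T' (+4 fires, +2 burnt)
Step 3: cell (3,2)='T' (+3 fires, +4 burnt)
Step 4: cell (3,2)='T' (+3 fires, +3 burnt)
Step 5: cell (3,2)='F' (+3 fires, +3 burnt)
  -> target ignites at step 5
Step 6: cell (3,2)='.' (+3 fires, +3 burnt)
Step 7: cell (3,2)='.' (+2 fires, +3 burnt)
Step 8: cell (3,2)='.' (+0 fires, +2 burnt)
  fire out at step 8

5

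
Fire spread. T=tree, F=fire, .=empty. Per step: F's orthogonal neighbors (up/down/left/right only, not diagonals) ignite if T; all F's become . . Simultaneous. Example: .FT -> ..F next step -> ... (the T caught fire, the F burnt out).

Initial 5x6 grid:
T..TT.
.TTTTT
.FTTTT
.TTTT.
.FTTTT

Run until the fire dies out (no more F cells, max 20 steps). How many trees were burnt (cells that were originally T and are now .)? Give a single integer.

Answer: 19

Derivation:
Step 1: +4 fires, +2 burnt (F count now 4)
Step 2: +4 fires, +4 burnt (F count now 4)
Step 3: +4 fires, +4 burnt (F count now 4)
Step 4: +5 fires, +4 burnt (F count now 5)
Step 5: +2 fires, +5 burnt (F count now 2)
Step 6: +0 fires, +2 burnt (F count now 0)
Fire out after step 6
Initially T: 20, now '.': 29
Total burnt (originally-T cells now '.'): 19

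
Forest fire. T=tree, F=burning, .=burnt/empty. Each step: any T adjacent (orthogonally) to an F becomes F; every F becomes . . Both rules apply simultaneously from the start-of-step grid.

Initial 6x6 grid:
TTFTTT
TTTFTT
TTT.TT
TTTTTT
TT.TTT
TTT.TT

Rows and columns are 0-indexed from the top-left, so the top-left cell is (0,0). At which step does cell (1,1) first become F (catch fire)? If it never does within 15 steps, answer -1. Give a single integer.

Step 1: cell (1,1)='T' (+4 fires, +2 burnt)
Step 2: cell (1,1)='F' (+6 fires, +4 burnt)
  -> target ignites at step 2
Step 3: cell (1,1)='.' (+6 fires, +6 burnt)
Step 4: cell (1,1)='.' (+5 fires, +6 burnt)
Step 5: cell (1,1)='.' (+5 fires, +5 burnt)
Step 6: cell (1,1)='.' (+3 fires, +5 burnt)
Step 7: cell (1,1)='.' (+2 fires, +3 burnt)
Step 8: cell (1,1)='.' (+0 fires, +2 burnt)
  fire out at step 8

2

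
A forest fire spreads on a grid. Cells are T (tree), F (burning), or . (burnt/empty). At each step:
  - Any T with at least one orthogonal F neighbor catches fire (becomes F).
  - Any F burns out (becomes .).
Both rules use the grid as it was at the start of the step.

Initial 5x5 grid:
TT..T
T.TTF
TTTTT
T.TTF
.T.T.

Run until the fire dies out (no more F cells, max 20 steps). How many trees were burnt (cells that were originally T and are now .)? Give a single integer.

Answer: 15

Derivation:
Step 1: +4 fires, +2 burnt (F count now 4)
Step 2: +4 fires, +4 burnt (F count now 4)
Step 3: +1 fires, +4 burnt (F count now 1)
Step 4: +1 fires, +1 burnt (F count now 1)
Step 5: +1 fires, +1 burnt (F count now 1)
Step 6: +2 fires, +1 burnt (F count now 2)
Step 7: +1 fires, +2 burnt (F count now 1)
Step 8: +1 fires, +1 burnt (F count now 1)
Step 9: +0 fires, +1 burnt (F count now 0)
Fire out after step 9
Initially T: 16, now '.': 24
Total burnt (originally-T cells now '.'): 15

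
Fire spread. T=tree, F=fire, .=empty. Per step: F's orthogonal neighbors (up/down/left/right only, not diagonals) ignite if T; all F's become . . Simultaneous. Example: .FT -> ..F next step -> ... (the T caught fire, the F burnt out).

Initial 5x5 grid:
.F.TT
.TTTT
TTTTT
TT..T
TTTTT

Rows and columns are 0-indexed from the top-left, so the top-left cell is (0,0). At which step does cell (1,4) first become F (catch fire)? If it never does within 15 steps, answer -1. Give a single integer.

Step 1: cell (1,4)='T' (+1 fires, +1 burnt)
Step 2: cell (1,4)='T' (+2 fires, +1 burnt)
Step 3: cell (1,4)='T' (+4 fires, +2 burnt)
Step 4: cell (1,4)='F' (+5 fires, +4 burnt)
  -> target ignites at step 4
Step 5: cell (1,4)='.' (+4 fires, +5 burnt)
Step 6: cell (1,4)='.' (+2 fires, +4 burnt)
Step 7: cell (1,4)='.' (+1 fires, +2 burnt)
Step 8: cell (1,4)='.' (+0 fires, +1 burnt)
  fire out at step 8

4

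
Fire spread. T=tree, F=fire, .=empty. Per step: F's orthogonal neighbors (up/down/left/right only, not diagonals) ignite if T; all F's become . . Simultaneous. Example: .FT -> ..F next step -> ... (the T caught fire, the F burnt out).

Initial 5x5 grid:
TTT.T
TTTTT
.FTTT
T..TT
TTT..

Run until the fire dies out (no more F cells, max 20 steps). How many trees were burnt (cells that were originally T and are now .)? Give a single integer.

Answer: 14

Derivation:
Step 1: +2 fires, +1 burnt (F count now 2)
Step 2: +4 fires, +2 burnt (F count now 4)
Step 3: +5 fires, +4 burnt (F count now 5)
Step 4: +2 fires, +5 burnt (F count now 2)
Step 5: +1 fires, +2 burnt (F count now 1)
Step 6: +0 fires, +1 burnt (F count now 0)
Fire out after step 6
Initially T: 18, now '.': 21
Total burnt (originally-T cells now '.'): 14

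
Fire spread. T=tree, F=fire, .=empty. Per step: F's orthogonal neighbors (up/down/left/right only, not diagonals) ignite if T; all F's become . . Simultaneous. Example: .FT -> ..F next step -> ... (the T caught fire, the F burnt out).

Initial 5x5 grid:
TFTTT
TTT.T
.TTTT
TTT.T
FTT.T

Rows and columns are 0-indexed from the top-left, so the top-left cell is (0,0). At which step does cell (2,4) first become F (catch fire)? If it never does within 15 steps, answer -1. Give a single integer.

Step 1: cell (2,4)='T' (+5 fires, +2 burnt)
Step 2: cell (2,4)='T' (+6 fires, +5 burnt)
Step 3: cell (2,4)='T' (+3 fires, +6 burnt)
Step 4: cell (2,4)='T' (+2 fires, +3 burnt)
Step 5: cell (2,4)='F' (+1 fires, +2 burnt)
  -> target ignites at step 5
Step 6: cell (2,4)='.' (+1 fires, +1 burnt)
Step 7: cell (2,4)='.' (+1 fires, +1 burnt)
Step 8: cell (2,4)='.' (+0 fires, +1 burnt)
  fire out at step 8

5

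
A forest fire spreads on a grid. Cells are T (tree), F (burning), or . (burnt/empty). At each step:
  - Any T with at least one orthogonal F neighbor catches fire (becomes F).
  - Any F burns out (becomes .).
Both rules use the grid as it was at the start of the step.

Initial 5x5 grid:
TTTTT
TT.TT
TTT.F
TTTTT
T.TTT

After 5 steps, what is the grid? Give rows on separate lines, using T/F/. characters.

Step 1: 2 trees catch fire, 1 burn out
  TTTTT
  TT.TF
  TTT..
  TTTTF
  T.TTT
Step 2: 4 trees catch fire, 2 burn out
  TTTTF
  TT.F.
  TTT..
  TTTF.
  T.TTF
Step 3: 3 trees catch fire, 4 burn out
  TTTF.
  TT...
  TTT..
  TTF..
  T.TF.
Step 4: 4 trees catch fire, 3 burn out
  TTF..
  TT...
  TTF..
  TF...
  T.F..
Step 5: 3 trees catch fire, 4 burn out
  TF...
  TT...
  TF...
  F....
  T....

TF...
TT...
TF...
F....
T....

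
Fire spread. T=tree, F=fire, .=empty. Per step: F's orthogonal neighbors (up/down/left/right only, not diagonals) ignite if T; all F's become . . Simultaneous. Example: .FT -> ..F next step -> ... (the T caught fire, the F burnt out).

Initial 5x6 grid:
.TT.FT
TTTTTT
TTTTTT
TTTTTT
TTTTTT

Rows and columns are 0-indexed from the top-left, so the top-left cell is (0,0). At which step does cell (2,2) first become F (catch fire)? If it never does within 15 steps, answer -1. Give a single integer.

Step 1: cell (2,2)='T' (+2 fires, +1 burnt)
Step 2: cell (2,2)='T' (+3 fires, +2 burnt)
Step 3: cell (2,2)='T' (+4 fires, +3 burnt)
Step 4: cell (2,2)='F' (+6 fires, +4 burnt)
  -> target ignites at step 4
Step 5: cell (2,2)='.' (+6 fires, +6 burnt)
Step 6: cell (2,2)='.' (+3 fires, +6 burnt)
Step 7: cell (2,2)='.' (+2 fires, +3 burnt)
Step 8: cell (2,2)='.' (+1 fires, +2 burnt)
Step 9: cell (2,2)='.' (+0 fires, +1 burnt)
  fire out at step 9

4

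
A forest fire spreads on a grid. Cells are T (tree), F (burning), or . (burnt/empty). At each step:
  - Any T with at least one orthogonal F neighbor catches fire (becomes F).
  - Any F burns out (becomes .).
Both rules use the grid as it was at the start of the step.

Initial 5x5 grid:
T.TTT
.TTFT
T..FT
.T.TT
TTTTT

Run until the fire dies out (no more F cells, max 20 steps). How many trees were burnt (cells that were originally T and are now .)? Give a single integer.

Answer: 15

Derivation:
Step 1: +5 fires, +2 burnt (F count now 5)
Step 2: +5 fires, +5 burnt (F count now 5)
Step 3: +2 fires, +5 burnt (F count now 2)
Step 4: +1 fires, +2 burnt (F count now 1)
Step 5: +2 fires, +1 burnt (F count now 2)
Step 6: +0 fires, +2 burnt (F count now 0)
Fire out after step 6
Initially T: 17, now '.': 23
Total burnt (originally-T cells now '.'): 15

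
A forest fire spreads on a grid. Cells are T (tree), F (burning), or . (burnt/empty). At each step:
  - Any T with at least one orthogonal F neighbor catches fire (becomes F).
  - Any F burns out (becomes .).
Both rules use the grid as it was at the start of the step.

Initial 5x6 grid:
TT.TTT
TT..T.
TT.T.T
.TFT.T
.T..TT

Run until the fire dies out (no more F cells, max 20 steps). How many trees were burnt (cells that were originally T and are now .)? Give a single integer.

Answer: 10

Derivation:
Step 1: +2 fires, +1 burnt (F count now 2)
Step 2: +3 fires, +2 burnt (F count now 3)
Step 3: +2 fires, +3 burnt (F count now 2)
Step 4: +2 fires, +2 burnt (F count now 2)
Step 5: +1 fires, +2 burnt (F count now 1)
Step 6: +0 fires, +1 burnt (F count now 0)
Fire out after step 6
Initially T: 18, now '.': 22
Total burnt (originally-T cells now '.'): 10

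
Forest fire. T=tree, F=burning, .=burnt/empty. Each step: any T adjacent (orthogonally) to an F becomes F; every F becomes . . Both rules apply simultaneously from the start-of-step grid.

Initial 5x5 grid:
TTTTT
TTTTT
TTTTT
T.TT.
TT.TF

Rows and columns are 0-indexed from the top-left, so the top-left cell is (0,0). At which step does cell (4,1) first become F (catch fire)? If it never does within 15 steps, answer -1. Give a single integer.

Step 1: cell (4,1)='T' (+1 fires, +1 burnt)
Step 2: cell (4,1)='T' (+1 fires, +1 burnt)
Step 3: cell (4,1)='T' (+2 fires, +1 burnt)
Step 4: cell (4,1)='T' (+3 fires, +2 burnt)
Step 5: cell (4,1)='T' (+4 fires, +3 burnt)
Step 6: cell (4,1)='T' (+4 fires, +4 burnt)
Step 7: cell (4,1)='T' (+3 fires, +4 burnt)
Step 8: cell (4,1)='T' (+2 fires, +3 burnt)
Step 9: cell (4,1)='F' (+1 fires, +2 burnt)
  -> target ignites at step 9
Step 10: cell (4,1)='.' (+0 fires, +1 burnt)
  fire out at step 10

9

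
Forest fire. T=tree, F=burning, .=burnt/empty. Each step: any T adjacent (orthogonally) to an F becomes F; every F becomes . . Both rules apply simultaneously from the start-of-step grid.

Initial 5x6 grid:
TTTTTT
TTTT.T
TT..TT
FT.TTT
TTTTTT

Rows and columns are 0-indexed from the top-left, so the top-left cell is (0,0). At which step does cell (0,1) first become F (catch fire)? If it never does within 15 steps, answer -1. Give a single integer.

Step 1: cell (0,1)='T' (+3 fires, +1 burnt)
Step 2: cell (0,1)='T' (+3 fires, +3 burnt)
Step 3: cell (0,1)='T' (+3 fires, +3 burnt)
Step 4: cell (0,1)='F' (+3 fires, +3 burnt)
  -> target ignites at step 4
Step 5: cell (0,1)='.' (+4 fires, +3 burnt)
Step 6: cell (0,1)='.' (+3 fires, +4 burnt)
Step 7: cell (0,1)='.' (+3 fires, +3 burnt)
Step 8: cell (0,1)='.' (+2 fires, +3 burnt)
Step 9: cell (0,1)='.' (+1 fires, +2 burnt)
Step 10: cell (0,1)='.' (+0 fires, +1 burnt)
  fire out at step 10

4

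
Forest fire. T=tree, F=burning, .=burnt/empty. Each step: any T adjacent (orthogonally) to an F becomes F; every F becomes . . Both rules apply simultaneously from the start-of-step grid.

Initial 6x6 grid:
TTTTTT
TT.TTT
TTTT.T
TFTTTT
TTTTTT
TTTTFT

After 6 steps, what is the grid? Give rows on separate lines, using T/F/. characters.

Step 1: 7 trees catch fire, 2 burn out
  TTTTTT
  TT.TTT
  TFTT.T
  F.FTTT
  TFTTFT
  TTTF.F
Step 2: 11 trees catch fire, 7 burn out
  TTTTTT
  TF.TTT
  F.FT.T
  ...FFT
  F.FF.F
  TFF...
Step 3: 5 trees catch fire, 11 burn out
  TFTTTT
  F..TTT
  ...F.T
  .....F
  ......
  F.....
Step 4: 4 trees catch fire, 5 burn out
  F.FTTT
  ...FTT
  .....F
  ......
  ......
  ......
Step 5: 3 trees catch fire, 4 burn out
  ...FTT
  ....FF
  ......
  ......
  ......
  ......
Step 6: 2 trees catch fire, 3 burn out
  ....FF
  ......
  ......
  ......
  ......
  ......

....FF
......
......
......
......
......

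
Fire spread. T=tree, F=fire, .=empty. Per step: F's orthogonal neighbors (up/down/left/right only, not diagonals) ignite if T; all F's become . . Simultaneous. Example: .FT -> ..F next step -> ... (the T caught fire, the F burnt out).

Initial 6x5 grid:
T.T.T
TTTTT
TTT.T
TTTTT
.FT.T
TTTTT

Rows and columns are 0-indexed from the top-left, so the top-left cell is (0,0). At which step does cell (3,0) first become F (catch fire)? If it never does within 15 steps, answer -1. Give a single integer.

Step 1: cell (3,0)='T' (+3 fires, +1 burnt)
Step 2: cell (3,0)='F' (+5 fires, +3 burnt)
  -> target ignites at step 2
Step 3: cell (3,0)='.' (+5 fires, +5 burnt)
Step 4: cell (3,0)='.' (+4 fires, +5 burnt)
Step 5: cell (3,0)='.' (+5 fires, +4 burnt)
Step 6: cell (3,0)='.' (+1 fires, +5 burnt)
Step 7: cell (3,0)='.' (+1 fires, +1 burnt)
Step 8: cell (3,0)='.' (+0 fires, +1 burnt)
  fire out at step 8

2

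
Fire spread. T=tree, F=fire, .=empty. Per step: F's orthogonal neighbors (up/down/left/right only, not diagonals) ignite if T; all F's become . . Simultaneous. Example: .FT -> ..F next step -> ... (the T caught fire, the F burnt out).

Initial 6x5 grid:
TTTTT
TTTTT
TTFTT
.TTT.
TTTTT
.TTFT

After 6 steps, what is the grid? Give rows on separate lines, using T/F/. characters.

Step 1: 7 trees catch fire, 2 burn out
  TTTTT
  TTFTT
  TF.FT
  .TFT.
  TTTFT
  .TF.F
Step 2: 10 trees catch fire, 7 burn out
  TTFTT
  TF.FT
  F...F
  .F.F.
  TTF.F
  .F...
Step 3: 5 trees catch fire, 10 burn out
  TF.FT
  F...F
  .....
  .....
  TF...
  .....
Step 4: 3 trees catch fire, 5 burn out
  F...F
  .....
  .....
  .....
  F....
  .....
Step 5: 0 trees catch fire, 3 burn out
  .....
  .....
  .....
  .....
  .....
  .....
Step 6: 0 trees catch fire, 0 burn out
  .....
  .....
  .....
  .....
  .....
  .....

.....
.....
.....
.....
.....
.....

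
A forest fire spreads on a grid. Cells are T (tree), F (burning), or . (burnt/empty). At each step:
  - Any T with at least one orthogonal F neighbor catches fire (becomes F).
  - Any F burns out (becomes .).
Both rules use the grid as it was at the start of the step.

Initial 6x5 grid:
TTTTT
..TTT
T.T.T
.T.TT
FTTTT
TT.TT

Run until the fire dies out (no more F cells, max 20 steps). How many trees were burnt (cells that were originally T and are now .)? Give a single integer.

Answer: 21

Derivation:
Step 1: +2 fires, +1 burnt (F count now 2)
Step 2: +3 fires, +2 burnt (F count now 3)
Step 3: +1 fires, +3 burnt (F count now 1)
Step 4: +3 fires, +1 burnt (F count now 3)
Step 5: +2 fires, +3 burnt (F count now 2)
Step 6: +1 fires, +2 burnt (F count now 1)
Step 7: +1 fires, +1 burnt (F count now 1)
Step 8: +2 fires, +1 burnt (F count now 2)
Step 9: +2 fires, +2 burnt (F count now 2)
Step 10: +2 fires, +2 burnt (F count now 2)
Step 11: +1 fires, +2 burnt (F count now 1)
Step 12: +1 fires, +1 burnt (F count now 1)
Step 13: +0 fires, +1 burnt (F count now 0)
Fire out after step 13
Initially T: 22, now '.': 29
Total burnt (originally-T cells now '.'): 21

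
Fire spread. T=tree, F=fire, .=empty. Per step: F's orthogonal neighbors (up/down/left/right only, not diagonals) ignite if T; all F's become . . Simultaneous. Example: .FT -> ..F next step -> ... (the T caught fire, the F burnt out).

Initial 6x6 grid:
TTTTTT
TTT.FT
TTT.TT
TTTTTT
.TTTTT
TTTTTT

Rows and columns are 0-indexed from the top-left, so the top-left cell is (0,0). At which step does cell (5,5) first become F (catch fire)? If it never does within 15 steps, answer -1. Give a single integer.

Step 1: cell (5,5)='T' (+3 fires, +1 burnt)
Step 2: cell (5,5)='T' (+4 fires, +3 burnt)
Step 3: cell (5,5)='T' (+4 fires, +4 burnt)
Step 4: cell (5,5)='T' (+6 fires, +4 burnt)
Step 5: cell (5,5)='F' (+7 fires, +6 burnt)
  -> target ignites at step 5
Step 6: cell (5,5)='.' (+5 fires, +7 burnt)
Step 7: cell (5,5)='.' (+2 fires, +5 burnt)
Step 8: cell (5,5)='.' (+1 fires, +2 burnt)
Step 9: cell (5,5)='.' (+0 fires, +1 burnt)
  fire out at step 9

5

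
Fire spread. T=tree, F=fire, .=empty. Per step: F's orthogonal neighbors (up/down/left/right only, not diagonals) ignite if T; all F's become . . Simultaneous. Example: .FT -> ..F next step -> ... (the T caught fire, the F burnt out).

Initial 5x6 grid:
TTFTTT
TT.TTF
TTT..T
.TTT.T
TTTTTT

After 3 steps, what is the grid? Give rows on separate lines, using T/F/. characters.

Step 1: 5 trees catch fire, 2 burn out
  TF.FTF
  TT.TF.
  TTT..F
  .TTT.T
  TTTTTT
Step 2: 5 trees catch fire, 5 burn out
  F...F.
  TF.F..
  TTT...
  .TTT.F
  TTTTTT
Step 3: 3 trees catch fire, 5 burn out
  ......
  F.....
  TFT...
  .TTT..
  TTTTTF

......
F.....
TFT...
.TTT..
TTTTTF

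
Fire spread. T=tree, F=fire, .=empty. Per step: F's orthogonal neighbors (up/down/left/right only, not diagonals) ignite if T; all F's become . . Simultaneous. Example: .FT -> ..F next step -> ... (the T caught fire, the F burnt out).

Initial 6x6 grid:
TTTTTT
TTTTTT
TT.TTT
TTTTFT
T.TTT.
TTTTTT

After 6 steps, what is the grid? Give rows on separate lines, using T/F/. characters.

Step 1: 4 trees catch fire, 1 burn out
  TTTTTT
  TTTTTT
  TT.TFT
  TTTF.F
  T.TTF.
  TTTTTT
Step 2: 6 trees catch fire, 4 burn out
  TTTTTT
  TTTTFT
  TT.F.F
  TTF...
  T.TF..
  TTTTFT
Step 3: 7 trees catch fire, 6 burn out
  TTTTFT
  TTTF.F
  TT....
  TF....
  T.F...
  TTTF.F
Step 4: 6 trees catch fire, 7 burn out
  TTTF.F
  TTF...
  TF....
  F.....
  T.....
  TTF...
Step 5: 5 trees catch fire, 6 burn out
  TTF...
  TF....
  F.....
  ......
  F.....
  TF....
Step 6: 3 trees catch fire, 5 burn out
  TF....
  F.....
  ......
  ......
  ......
  F.....

TF....
F.....
......
......
......
F.....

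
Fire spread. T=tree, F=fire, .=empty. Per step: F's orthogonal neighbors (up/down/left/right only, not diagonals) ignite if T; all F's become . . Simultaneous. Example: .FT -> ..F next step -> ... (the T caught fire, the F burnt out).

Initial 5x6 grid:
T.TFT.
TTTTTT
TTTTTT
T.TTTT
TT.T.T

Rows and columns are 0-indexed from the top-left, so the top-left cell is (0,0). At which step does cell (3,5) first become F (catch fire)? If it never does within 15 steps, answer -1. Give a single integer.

Step 1: cell (3,5)='T' (+3 fires, +1 burnt)
Step 2: cell (3,5)='T' (+3 fires, +3 burnt)
Step 3: cell (3,5)='T' (+5 fires, +3 burnt)
Step 4: cell (3,5)='T' (+6 fires, +5 burnt)
Step 5: cell (3,5)='F' (+3 fires, +6 burnt)
  -> target ignites at step 5
Step 6: cell (3,5)='.' (+2 fires, +3 burnt)
Step 7: cell (3,5)='.' (+1 fires, +2 burnt)
Step 8: cell (3,5)='.' (+1 fires, +1 burnt)
Step 9: cell (3,5)='.' (+0 fires, +1 burnt)
  fire out at step 9

5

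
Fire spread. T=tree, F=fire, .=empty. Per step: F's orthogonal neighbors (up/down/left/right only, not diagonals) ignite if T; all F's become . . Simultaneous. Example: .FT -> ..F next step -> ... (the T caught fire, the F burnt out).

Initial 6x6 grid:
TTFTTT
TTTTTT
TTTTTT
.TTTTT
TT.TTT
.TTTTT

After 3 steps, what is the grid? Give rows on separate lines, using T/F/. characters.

Step 1: 3 trees catch fire, 1 burn out
  TF.FTT
  TTFTTT
  TTTTTT
  .TTTTT
  TT.TTT
  .TTTTT
Step 2: 5 trees catch fire, 3 burn out
  F...FT
  TF.FTT
  TTFTTT
  .TTTTT
  TT.TTT
  .TTTTT
Step 3: 6 trees catch fire, 5 burn out
  .....F
  F...FT
  TF.FTT
  .TFTTT
  TT.TTT
  .TTTTT

.....F
F...FT
TF.FTT
.TFTTT
TT.TTT
.TTTTT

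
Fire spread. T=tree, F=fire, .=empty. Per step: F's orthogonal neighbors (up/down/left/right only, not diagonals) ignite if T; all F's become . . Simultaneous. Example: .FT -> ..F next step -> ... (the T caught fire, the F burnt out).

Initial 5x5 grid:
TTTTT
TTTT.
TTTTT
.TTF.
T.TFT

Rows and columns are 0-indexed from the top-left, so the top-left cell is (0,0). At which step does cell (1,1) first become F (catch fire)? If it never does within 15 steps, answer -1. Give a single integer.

Step 1: cell (1,1)='T' (+4 fires, +2 burnt)
Step 2: cell (1,1)='T' (+4 fires, +4 burnt)
Step 3: cell (1,1)='T' (+3 fires, +4 burnt)
Step 4: cell (1,1)='F' (+4 fires, +3 burnt)
  -> target ignites at step 4
Step 5: cell (1,1)='.' (+2 fires, +4 burnt)
Step 6: cell (1,1)='.' (+1 fires, +2 burnt)
Step 7: cell (1,1)='.' (+0 fires, +1 burnt)
  fire out at step 7

4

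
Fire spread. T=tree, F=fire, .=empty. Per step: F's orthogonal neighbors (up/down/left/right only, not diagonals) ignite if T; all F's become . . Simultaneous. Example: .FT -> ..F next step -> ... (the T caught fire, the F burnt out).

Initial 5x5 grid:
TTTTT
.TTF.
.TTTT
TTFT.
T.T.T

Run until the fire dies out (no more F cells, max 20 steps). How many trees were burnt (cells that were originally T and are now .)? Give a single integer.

Answer: 16

Derivation:
Step 1: +7 fires, +2 burnt (F count now 7)
Step 2: +6 fires, +7 burnt (F count now 6)
Step 3: +2 fires, +6 burnt (F count now 2)
Step 4: +1 fires, +2 burnt (F count now 1)
Step 5: +0 fires, +1 burnt (F count now 0)
Fire out after step 5
Initially T: 17, now '.': 24
Total burnt (originally-T cells now '.'): 16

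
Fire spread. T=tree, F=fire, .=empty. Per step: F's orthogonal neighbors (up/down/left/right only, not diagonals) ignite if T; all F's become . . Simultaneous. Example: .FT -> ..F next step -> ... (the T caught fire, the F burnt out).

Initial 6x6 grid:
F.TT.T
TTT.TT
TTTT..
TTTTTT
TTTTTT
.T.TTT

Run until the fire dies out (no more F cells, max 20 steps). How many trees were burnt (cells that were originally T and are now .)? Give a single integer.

Answer: 25

Derivation:
Step 1: +1 fires, +1 burnt (F count now 1)
Step 2: +2 fires, +1 burnt (F count now 2)
Step 3: +3 fires, +2 burnt (F count now 3)
Step 4: +4 fires, +3 burnt (F count now 4)
Step 5: +4 fires, +4 burnt (F count now 4)
Step 6: +3 fires, +4 burnt (F count now 3)
Step 7: +2 fires, +3 burnt (F count now 2)
Step 8: +3 fires, +2 burnt (F count now 3)
Step 9: +2 fires, +3 burnt (F count now 2)
Step 10: +1 fires, +2 burnt (F count now 1)
Step 11: +0 fires, +1 burnt (F count now 0)
Fire out after step 11
Initially T: 28, now '.': 33
Total burnt (originally-T cells now '.'): 25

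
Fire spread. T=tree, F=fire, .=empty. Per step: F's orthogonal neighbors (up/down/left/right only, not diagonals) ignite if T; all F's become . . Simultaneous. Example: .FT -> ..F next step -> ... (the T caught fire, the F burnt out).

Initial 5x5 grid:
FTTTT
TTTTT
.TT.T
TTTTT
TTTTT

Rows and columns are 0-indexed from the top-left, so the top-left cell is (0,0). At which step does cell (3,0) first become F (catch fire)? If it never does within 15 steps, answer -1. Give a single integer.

Step 1: cell (3,0)='T' (+2 fires, +1 burnt)
Step 2: cell (3,0)='T' (+2 fires, +2 burnt)
Step 3: cell (3,0)='T' (+3 fires, +2 burnt)
Step 4: cell (3,0)='T' (+4 fires, +3 burnt)
Step 5: cell (3,0)='F' (+4 fires, +4 burnt)
  -> target ignites at step 5
Step 6: cell (3,0)='.' (+4 fires, +4 burnt)
Step 7: cell (3,0)='.' (+2 fires, +4 burnt)
Step 8: cell (3,0)='.' (+1 fires, +2 burnt)
Step 9: cell (3,0)='.' (+0 fires, +1 burnt)
  fire out at step 9

5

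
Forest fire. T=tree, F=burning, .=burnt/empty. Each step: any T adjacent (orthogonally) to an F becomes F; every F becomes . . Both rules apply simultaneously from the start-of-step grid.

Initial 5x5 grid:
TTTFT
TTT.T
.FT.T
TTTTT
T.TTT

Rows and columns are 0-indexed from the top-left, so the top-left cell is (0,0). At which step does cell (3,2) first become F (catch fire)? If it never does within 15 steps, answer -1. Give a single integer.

Step 1: cell (3,2)='T' (+5 fires, +2 burnt)
Step 2: cell (3,2)='F' (+6 fires, +5 burnt)
  -> target ignites at step 2
Step 3: cell (3,2)='.' (+5 fires, +6 burnt)
Step 4: cell (3,2)='.' (+2 fires, +5 burnt)
Step 5: cell (3,2)='.' (+1 fires, +2 burnt)
Step 6: cell (3,2)='.' (+0 fires, +1 burnt)
  fire out at step 6

2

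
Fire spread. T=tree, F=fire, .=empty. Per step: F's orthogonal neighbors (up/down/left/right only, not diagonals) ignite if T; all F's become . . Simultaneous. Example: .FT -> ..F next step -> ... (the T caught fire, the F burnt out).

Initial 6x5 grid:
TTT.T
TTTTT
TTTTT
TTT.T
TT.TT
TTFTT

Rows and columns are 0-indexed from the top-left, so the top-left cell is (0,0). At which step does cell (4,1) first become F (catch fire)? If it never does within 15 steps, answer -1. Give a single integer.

Step 1: cell (4,1)='T' (+2 fires, +1 burnt)
Step 2: cell (4,1)='F' (+4 fires, +2 burnt)
  -> target ignites at step 2
Step 3: cell (4,1)='.' (+3 fires, +4 burnt)
Step 4: cell (4,1)='.' (+4 fires, +3 burnt)
Step 5: cell (4,1)='.' (+4 fires, +4 burnt)
Step 6: cell (4,1)='.' (+5 fires, +4 burnt)
Step 7: cell (4,1)='.' (+4 fires, +5 burnt)
Step 8: cell (4,1)='.' (+0 fires, +4 burnt)
  fire out at step 8

2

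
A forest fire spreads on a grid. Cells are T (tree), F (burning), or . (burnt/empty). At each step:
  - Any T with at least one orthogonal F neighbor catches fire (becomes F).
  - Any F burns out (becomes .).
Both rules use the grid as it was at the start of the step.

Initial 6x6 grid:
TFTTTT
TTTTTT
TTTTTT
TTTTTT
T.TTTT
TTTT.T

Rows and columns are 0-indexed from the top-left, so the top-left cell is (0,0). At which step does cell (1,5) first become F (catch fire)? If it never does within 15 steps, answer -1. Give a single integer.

Step 1: cell (1,5)='T' (+3 fires, +1 burnt)
Step 2: cell (1,5)='T' (+4 fires, +3 burnt)
Step 3: cell (1,5)='T' (+5 fires, +4 burnt)
Step 4: cell (1,5)='T' (+5 fires, +5 burnt)
Step 5: cell (1,5)='F' (+5 fires, +5 burnt)
  -> target ignites at step 5
Step 6: cell (1,5)='.' (+5 fires, +5 burnt)
Step 7: cell (1,5)='.' (+4 fires, +5 burnt)
Step 8: cell (1,5)='.' (+1 fires, +4 burnt)
Step 9: cell (1,5)='.' (+1 fires, +1 burnt)
Step 10: cell (1,5)='.' (+0 fires, +1 burnt)
  fire out at step 10

5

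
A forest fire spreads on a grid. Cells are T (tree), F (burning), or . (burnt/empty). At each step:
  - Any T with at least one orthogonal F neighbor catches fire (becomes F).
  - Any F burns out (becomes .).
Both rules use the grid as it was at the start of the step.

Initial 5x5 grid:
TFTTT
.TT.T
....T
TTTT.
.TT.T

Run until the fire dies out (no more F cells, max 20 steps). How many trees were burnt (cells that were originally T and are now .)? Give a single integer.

Answer: 8

Derivation:
Step 1: +3 fires, +1 burnt (F count now 3)
Step 2: +2 fires, +3 burnt (F count now 2)
Step 3: +1 fires, +2 burnt (F count now 1)
Step 4: +1 fires, +1 burnt (F count now 1)
Step 5: +1 fires, +1 burnt (F count now 1)
Step 6: +0 fires, +1 burnt (F count now 0)
Fire out after step 6
Initially T: 15, now '.': 18
Total burnt (originally-T cells now '.'): 8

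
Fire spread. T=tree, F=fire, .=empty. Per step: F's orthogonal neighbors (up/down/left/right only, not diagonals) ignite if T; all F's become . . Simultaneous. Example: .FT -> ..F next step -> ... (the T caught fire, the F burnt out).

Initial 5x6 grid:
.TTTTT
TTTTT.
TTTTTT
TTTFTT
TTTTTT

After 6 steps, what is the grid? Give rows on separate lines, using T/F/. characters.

Step 1: 4 trees catch fire, 1 burn out
  .TTTTT
  TTTTT.
  TTTFTT
  TTF.FT
  TTTFTT
Step 2: 7 trees catch fire, 4 burn out
  .TTTTT
  TTTFT.
  TTF.FT
  TF...F
  TTF.FT
Step 3: 8 trees catch fire, 7 burn out
  .TTFTT
  TTF.F.
  TF...F
  F.....
  TF...F
Step 4: 5 trees catch fire, 8 burn out
  .TF.FT
  TF....
  F.....
  ......
  F.....
Step 5: 3 trees catch fire, 5 burn out
  .F...F
  F.....
  ......
  ......
  ......
Step 6: 0 trees catch fire, 3 burn out
  ......
  ......
  ......
  ......
  ......

......
......
......
......
......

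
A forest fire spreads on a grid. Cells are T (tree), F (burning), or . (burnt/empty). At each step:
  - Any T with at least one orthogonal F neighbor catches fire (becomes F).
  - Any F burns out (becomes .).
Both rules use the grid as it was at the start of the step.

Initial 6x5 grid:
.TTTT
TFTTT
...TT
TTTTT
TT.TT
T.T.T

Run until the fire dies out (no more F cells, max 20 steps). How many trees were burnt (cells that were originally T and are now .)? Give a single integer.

Step 1: +3 fires, +1 burnt (F count now 3)
Step 2: +2 fires, +3 burnt (F count now 2)
Step 3: +3 fires, +2 burnt (F count now 3)
Step 4: +3 fires, +3 burnt (F count now 3)
Step 5: +3 fires, +3 burnt (F count now 3)
Step 6: +2 fires, +3 burnt (F count now 2)
Step 7: +3 fires, +2 burnt (F count now 3)
Step 8: +1 fires, +3 burnt (F count now 1)
Step 9: +1 fires, +1 burnt (F count now 1)
Step 10: +0 fires, +1 burnt (F count now 0)
Fire out after step 10
Initially T: 22, now '.': 29
Total burnt (originally-T cells now '.'): 21

Answer: 21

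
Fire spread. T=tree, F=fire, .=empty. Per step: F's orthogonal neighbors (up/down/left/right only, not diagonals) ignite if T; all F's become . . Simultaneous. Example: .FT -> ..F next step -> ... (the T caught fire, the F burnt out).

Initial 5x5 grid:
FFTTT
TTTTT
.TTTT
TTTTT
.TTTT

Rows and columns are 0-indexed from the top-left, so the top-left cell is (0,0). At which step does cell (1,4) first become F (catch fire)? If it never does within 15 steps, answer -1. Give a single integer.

Step 1: cell (1,4)='T' (+3 fires, +2 burnt)
Step 2: cell (1,4)='T' (+3 fires, +3 burnt)
Step 3: cell (1,4)='T' (+4 fires, +3 burnt)
Step 4: cell (1,4)='F' (+5 fires, +4 burnt)
  -> target ignites at step 4
Step 5: cell (1,4)='.' (+3 fires, +5 burnt)
Step 6: cell (1,4)='.' (+2 fires, +3 burnt)
Step 7: cell (1,4)='.' (+1 fires, +2 burnt)
Step 8: cell (1,4)='.' (+0 fires, +1 burnt)
  fire out at step 8

4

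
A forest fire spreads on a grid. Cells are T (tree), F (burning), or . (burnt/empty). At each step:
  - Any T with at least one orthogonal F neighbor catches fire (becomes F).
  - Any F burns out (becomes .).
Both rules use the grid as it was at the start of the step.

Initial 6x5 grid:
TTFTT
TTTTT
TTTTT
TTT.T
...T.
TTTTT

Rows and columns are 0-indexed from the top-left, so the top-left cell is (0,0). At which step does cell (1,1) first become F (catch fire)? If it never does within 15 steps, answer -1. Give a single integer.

Step 1: cell (1,1)='T' (+3 fires, +1 burnt)
Step 2: cell (1,1)='F' (+5 fires, +3 burnt)
  -> target ignites at step 2
Step 3: cell (1,1)='.' (+5 fires, +5 burnt)
Step 4: cell (1,1)='.' (+3 fires, +5 burnt)
Step 5: cell (1,1)='.' (+2 fires, +3 burnt)
Step 6: cell (1,1)='.' (+0 fires, +2 burnt)
  fire out at step 6

2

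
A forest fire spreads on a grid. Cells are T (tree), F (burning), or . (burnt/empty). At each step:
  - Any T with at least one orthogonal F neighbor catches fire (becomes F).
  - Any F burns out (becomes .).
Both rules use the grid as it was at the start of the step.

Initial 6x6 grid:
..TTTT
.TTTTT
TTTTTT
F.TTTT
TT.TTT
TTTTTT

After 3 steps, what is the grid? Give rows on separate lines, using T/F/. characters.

Step 1: 2 trees catch fire, 1 burn out
  ..TTTT
  .TTTTT
  FTTTTT
  ..TTTT
  FT.TTT
  TTTTTT
Step 2: 3 trees catch fire, 2 burn out
  ..TTTT
  .TTTTT
  .FTTTT
  ..TTTT
  .F.TTT
  FTTTTT
Step 3: 3 trees catch fire, 3 burn out
  ..TTTT
  .FTTTT
  ..FTTT
  ..TTTT
  ...TTT
  .FTTTT

..TTTT
.FTTTT
..FTTT
..TTTT
...TTT
.FTTTT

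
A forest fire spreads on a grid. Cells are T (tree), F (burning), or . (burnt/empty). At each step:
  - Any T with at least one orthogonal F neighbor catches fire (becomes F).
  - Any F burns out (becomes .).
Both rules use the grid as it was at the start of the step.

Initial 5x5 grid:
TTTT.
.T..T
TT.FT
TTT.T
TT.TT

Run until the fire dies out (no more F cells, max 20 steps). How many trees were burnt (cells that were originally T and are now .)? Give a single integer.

Answer: 5

Derivation:
Step 1: +1 fires, +1 burnt (F count now 1)
Step 2: +2 fires, +1 burnt (F count now 2)
Step 3: +1 fires, +2 burnt (F count now 1)
Step 4: +1 fires, +1 burnt (F count now 1)
Step 5: +0 fires, +1 burnt (F count now 0)
Fire out after step 5
Initially T: 17, now '.': 13
Total burnt (originally-T cells now '.'): 5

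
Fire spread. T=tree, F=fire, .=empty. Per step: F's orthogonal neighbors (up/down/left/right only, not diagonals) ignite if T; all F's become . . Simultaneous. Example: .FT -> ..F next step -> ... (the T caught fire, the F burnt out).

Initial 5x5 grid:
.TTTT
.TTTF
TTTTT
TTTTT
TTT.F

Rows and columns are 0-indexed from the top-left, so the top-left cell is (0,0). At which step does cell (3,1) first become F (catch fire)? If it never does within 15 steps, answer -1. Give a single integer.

Step 1: cell (3,1)='T' (+4 fires, +2 burnt)
Step 2: cell (3,1)='T' (+4 fires, +4 burnt)
Step 3: cell (3,1)='T' (+4 fires, +4 burnt)
Step 4: cell (3,1)='F' (+4 fires, +4 burnt)
  -> target ignites at step 4
Step 5: cell (3,1)='.' (+3 fires, +4 burnt)
Step 6: cell (3,1)='.' (+1 fires, +3 burnt)
Step 7: cell (3,1)='.' (+0 fires, +1 burnt)
  fire out at step 7

4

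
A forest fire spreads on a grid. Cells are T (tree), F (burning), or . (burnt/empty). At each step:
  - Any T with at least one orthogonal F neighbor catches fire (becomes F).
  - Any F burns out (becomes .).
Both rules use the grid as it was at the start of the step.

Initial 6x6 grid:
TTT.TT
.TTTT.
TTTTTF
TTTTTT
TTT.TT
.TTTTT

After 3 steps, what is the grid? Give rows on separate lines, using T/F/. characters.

Step 1: 2 trees catch fire, 1 burn out
  TTT.TT
  .TTTT.
  TTTTF.
  TTTTTF
  TTT.TT
  .TTTTT
Step 2: 4 trees catch fire, 2 burn out
  TTT.TT
  .TTTF.
  TTTF..
  TTTTF.
  TTT.TF
  .TTTTT
Step 3: 6 trees catch fire, 4 burn out
  TTT.FT
  .TTF..
  TTF...
  TTTF..
  TTT.F.
  .TTTTF

TTT.FT
.TTF..
TTF...
TTTF..
TTT.F.
.TTTTF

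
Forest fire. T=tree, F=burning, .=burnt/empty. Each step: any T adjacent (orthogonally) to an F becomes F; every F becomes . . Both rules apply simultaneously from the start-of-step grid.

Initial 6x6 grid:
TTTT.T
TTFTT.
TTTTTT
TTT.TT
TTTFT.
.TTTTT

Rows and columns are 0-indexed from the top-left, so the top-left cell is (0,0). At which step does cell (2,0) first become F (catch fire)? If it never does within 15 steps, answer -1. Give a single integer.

Step 1: cell (2,0)='T' (+7 fires, +2 burnt)
Step 2: cell (2,0)='T' (+11 fires, +7 burnt)
Step 3: cell (2,0)='F' (+8 fires, +11 burnt)
  -> target ignites at step 3
Step 4: cell (2,0)='.' (+2 fires, +8 burnt)
Step 5: cell (2,0)='.' (+0 fires, +2 burnt)
  fire out at step 5

3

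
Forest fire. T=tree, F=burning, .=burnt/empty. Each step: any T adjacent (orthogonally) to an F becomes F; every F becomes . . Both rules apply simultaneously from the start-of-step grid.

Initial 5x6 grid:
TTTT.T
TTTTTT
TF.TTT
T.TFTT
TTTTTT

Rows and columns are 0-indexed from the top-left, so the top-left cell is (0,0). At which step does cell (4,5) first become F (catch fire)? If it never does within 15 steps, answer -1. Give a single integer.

Step 1: cell (4,5)='T' (+6 fires, +2 burnt)
Step 2: cell (4,5)='T' (+9 fires, +6 burnt)
Step 3: cell (4,5)='F' (+8 fires, +9 burnt)
  -> target ignites at step 3
Step 4: cell (4,5)='.' (+1 fires, +8 burnt)
Step 5: cell (4,5)='.' (+1 fires, +1 burnt)
Step 6: cell (4,5)='.' (+0 fires, +1 burnt)
  fire out at step 6

3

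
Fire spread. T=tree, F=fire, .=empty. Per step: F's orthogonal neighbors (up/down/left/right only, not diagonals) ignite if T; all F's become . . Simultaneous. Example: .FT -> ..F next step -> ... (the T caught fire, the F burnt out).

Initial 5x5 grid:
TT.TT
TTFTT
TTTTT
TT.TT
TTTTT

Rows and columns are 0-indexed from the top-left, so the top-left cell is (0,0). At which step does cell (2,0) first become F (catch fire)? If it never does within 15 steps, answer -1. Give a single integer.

Step 1: cell (2,0)='T' (+3 fires, +1 burnt)
Step 2: cell (2,0)='T' (+6 fires, +3 burnt)
Step 3: cell (2,0)='F' (+6 fires, +6 burnt)
  -> target ignites at step 3
Step 4: cell (2,0)='.' (+4 fires, +6 burnt)
Step 5: cell (2,0)='.' (+3 fires, +4 burnt)
Step 6: cell (2,0)='.' (+0 fires, +3 burnt)
  fire out at step 6

3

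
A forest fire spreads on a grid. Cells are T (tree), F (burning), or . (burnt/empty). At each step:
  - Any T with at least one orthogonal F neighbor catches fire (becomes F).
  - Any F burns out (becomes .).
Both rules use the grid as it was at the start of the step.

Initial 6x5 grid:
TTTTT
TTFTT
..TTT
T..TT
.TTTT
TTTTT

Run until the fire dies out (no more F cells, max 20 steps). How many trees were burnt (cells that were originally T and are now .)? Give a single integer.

Answer: 23

Derivation:
Step 1: +4 fires, +1 burnt (F count now 4)
Step 2: +5 fires, +4 burnt (F count now 5)
Step 3: +4 fires, +5 burnt (F count now 4)
Step 4: +2 fires, +4 burnt (F count now 2)
Step 5: +3 fires, +2 burnt (F count now 3)
Step 6: +3 fires, +3 burnt (F count now 3)
Step 7: +1 fires, +3 burnt (F count now 1)
Step 8: +1 fires, +1 burnt (F count now 1)
Step 9: +0 fires, +1 burnt (F count now 0)
Fire out after step 9
Initially T: 24, now '.': 29
Total burnt (originally-T cells now '.'): 23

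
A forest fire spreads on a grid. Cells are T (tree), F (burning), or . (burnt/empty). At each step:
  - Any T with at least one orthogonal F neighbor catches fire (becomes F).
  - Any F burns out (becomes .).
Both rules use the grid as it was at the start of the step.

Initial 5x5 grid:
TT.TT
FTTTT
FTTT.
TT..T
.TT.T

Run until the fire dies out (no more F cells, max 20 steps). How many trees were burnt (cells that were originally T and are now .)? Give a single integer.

Step 1: +4 fires, +2 burnt (F count now 4)
Step 2: +4 fires, +4 burnt (F count now 4)
Step 3: +3 fires, +4 burnt (F count now 3)
Step 4: +3 fires, +3 burnt (F count now 3)
Step 5: +1 fires, +3 burnt (F count now 1)
Step 6: +0 fires, +1 burnt (F count now 0)
Fire out after step 6
Initially T: 17, now '.': 23
Total burnt (originally-T cells now '.'): 15

Answer: 15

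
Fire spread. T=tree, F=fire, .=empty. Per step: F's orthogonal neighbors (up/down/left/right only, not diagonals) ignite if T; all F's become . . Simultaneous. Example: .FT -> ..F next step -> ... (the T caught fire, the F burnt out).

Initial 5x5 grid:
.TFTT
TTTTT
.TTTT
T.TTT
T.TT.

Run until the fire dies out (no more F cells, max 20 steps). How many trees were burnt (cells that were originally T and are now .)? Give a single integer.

Answer: 17

Derivation:
Step 1: +3 fires, +1 burnt (F count now 3)
Step 2: +4 fires, +3 burnt (F count now 4)
Step 3: +5 fires, +4 burnt (F count now 5)
Step 4: +3 fires, +5 burnt (F count now 3)
Step 5: +2 fires, +3 burnt (F count now 2)
Step 6: +0 fires, +2 burnt (F count now 0)
Fire out after step 6
Initially T: 19, now '.': 23
Total burnt (originally-T cells now '.'): 17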